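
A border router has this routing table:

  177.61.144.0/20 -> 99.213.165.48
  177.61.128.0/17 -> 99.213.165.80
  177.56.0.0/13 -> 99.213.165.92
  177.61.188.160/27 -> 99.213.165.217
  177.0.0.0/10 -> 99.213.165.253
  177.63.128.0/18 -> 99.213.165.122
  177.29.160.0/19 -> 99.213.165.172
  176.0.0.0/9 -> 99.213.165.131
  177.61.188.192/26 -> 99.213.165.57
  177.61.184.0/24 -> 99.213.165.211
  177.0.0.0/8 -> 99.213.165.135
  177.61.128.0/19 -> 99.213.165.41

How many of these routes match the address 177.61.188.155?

4

Prefixes containing 177.61.188.155:
  177.0.0.0/8 (177.0.0.0 - 177.255.255.255)
  177.0.0.0/10 (177.0.0.0 - 177.63.255.255)
  177.56.0.0/13 (177.56.0.0 - 177.63.255.255)
  177.61.128.0/17 (177.61.128.0 - 177.61.255.255)
Total matching entries: 4.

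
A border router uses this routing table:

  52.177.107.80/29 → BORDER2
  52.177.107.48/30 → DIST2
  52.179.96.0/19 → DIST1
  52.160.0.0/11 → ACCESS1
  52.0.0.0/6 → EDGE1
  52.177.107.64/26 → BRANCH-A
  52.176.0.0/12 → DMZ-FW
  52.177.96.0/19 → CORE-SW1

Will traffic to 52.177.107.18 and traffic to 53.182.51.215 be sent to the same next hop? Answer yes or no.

52.177.107.18: longest match 52.177.96.0/19 -> CORE-SW1
53.182.51.215: longest match 52.0.0.0/6 -> EDGE1

no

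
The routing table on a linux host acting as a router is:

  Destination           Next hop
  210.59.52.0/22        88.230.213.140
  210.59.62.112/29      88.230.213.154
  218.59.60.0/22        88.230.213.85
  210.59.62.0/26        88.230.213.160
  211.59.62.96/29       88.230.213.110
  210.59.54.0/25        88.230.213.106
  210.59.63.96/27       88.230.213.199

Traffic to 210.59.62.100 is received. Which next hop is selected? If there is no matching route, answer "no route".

no route

No entry's prefix contains 210.59.62.100; there is no default route.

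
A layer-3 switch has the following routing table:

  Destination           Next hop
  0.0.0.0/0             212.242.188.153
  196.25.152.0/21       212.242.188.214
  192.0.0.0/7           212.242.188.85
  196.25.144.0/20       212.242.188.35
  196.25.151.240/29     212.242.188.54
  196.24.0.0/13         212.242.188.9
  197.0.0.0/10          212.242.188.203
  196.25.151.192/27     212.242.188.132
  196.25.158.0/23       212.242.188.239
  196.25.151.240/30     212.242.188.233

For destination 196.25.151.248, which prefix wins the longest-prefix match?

196.25.144.0/20

Entries matching 196.25.151.248:
  0.0.0.0/0 (default, matches everything)
  196.24.0.0/13 (196.24.0.0 - 196.31.255.255)
  196.25.144.0/20 (196.25.144.0 - 196.25.159.255)
Most specific is 196.25.144.0/20.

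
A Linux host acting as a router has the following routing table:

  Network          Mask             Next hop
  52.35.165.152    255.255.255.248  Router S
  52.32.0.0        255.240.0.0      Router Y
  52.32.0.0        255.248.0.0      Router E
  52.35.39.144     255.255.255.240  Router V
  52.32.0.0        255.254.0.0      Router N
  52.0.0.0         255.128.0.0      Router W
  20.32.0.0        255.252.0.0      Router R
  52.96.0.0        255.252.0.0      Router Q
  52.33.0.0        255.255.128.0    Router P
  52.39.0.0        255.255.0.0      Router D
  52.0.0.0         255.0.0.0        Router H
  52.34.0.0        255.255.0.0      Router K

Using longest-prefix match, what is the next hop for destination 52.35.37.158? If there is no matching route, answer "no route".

Router E

Routes whose prefix contains 52.35.37.158:
  52.0.0.0/8 (52.0.0.0 - 52.255.255.255) -> Router H
  52.0.0.0/9 (52.0.0.0 - 52.127.255.255) -> Router W
  52.32.0.0/12 (52.32.0.0 - 52.47.255.255) -> Router Y
  52.32.0.0/13 (52.32.0.0 - 52.39.255.255) -> Router E
More-specific entries that do NOT match:
  52.35.165.152/29 (52.35.165.152 - 52.35.165.159) does not contain 52.35.37.158
  52.35.39.144/28 (52.35.39.144 - 52.35.39.159) does not contain 52.35.37.158
  52.33.0.0/17 (52.33.0.0 - 52.33.127.255) does not contain 52.35.37.158
  52.39.0.0/16 (52.39.0.0 - 52.39.255.255) does not contain 52.35.37.158
  52.34.0.0/16 (52.34.0.0 - 52.34.255.255) does not contain 52.35.37.158
  52.32.0.0/15 (52.32.0.0 - 52.33.255.255) does not contain 52.35.37.158
  20.32.0.0/14 (20.32.0.0 - 20.35.255.255) does not contain 52.35.37.158
  52.96.0.0/14 (52.96.0.0 - 52.99.255.255) does not contain 52.35.37.158
Longest matching prefix is /13 -> next hop Router E.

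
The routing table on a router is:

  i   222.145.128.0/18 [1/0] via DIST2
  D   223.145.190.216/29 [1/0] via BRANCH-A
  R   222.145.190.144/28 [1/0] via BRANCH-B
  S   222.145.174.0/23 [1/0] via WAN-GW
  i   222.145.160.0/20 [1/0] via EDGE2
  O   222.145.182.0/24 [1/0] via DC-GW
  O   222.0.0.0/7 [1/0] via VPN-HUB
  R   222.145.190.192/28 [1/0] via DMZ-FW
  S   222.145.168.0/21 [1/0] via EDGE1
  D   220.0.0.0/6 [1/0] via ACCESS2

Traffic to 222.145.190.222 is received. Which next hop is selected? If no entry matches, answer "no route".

DIST2

Routes whose prefix contains 222.145.190.222:
  220.0.0.0/6 (220.0.0.0 - 223.255.255.255) -> ACCESS2
  222.0.0.0/7 (222.0.0.0 - 223.255.255.255) -> VPN-HUB
  222.145.128.0/18 (222.145.128.0 - 222.145.191.255) -> DIST2
More-specific entries that do NOT match:
  223.145.190.216/29 (223.145.190.216 - 223.145.190.223) does not contain 222.145.190.222
  222.145.190.144/28 (222.145.190.144 - 222.145.190.159) does not contain 222.145.190.222
  222.145.190.192/28 (222.145.190.192 - 222.145.190.207) does not contain 222.145.190.222
  222.145.182.0/24 (222.145.182.0 - 222.145.182.255) does not contain 222.145.190.222
  222.145.174.0/23 (222.145.174.0 - 222.145.175.255) does not contain 222.145.190.222
  222.145.168.0/21 (222.145.168.0 - 222.145.175.255) does not contain 222.145.190.222
  222.145.160.0/20 (222.145.160.0 - 222.145.175.255) does not contain 222.145.190.222
Longest matching prefix is /18 -> next hop DIST2.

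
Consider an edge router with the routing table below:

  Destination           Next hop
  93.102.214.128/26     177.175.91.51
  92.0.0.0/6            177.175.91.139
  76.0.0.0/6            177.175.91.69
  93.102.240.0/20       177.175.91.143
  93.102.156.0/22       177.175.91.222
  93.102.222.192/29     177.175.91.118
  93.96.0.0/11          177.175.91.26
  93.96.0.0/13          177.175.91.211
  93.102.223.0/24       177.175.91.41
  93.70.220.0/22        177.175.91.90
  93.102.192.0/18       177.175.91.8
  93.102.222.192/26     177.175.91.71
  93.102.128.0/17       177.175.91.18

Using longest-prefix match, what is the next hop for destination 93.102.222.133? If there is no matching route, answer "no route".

177.175.91.8

Routes whose prefix contains 93.102.222.133:
  92.0.0.0/6 (92.0.0.0 - 95.255.255.255) -> 177.175.91.139
  93.96.0.0/11 (93.96.0.0 - 93.127.255.255) -> 177.175.91.26
  93.96.0.0/13 (93.96.0.0 - 93.103.255.255) -> 177.175.91.211
  93.102.128.0/17 (93.102.128.0 - 93.102.255.255) -> 177.175.91.18
  93.102.192.0/18 (93.102.192.0 - 93.102.255.255) -> 177.175.91.8
More-specific entries that do NOT match:
  93.102.222.192/29 (93.102.222.192 - 93.102.222.199) does not contain 93.102.222.133
  93.102.214.128/26 (93.102.214.128 - 93.102.214.191) does not contain 93.102.222.133
  93.102.222.192/26 (93.102.222.192 - 93.102.222.255) does not contain 93.102.222.133
  93.102.223.0/24 (93.102.223.0 - 93.102.223.255) does not contain 93.102.222.133
  93.102.156.0/22 (93.102.156.0 - 93.102.159.255) does not contain 93.102.222.133
  93.70.220.0/22 (93.70.220.0 - 93.70.223.255) does not contain 93.102.222.133
  93.102.240.0/20 (93.102.240.0 - 93.102.255.255) does not contain 93.102.222.133
Longest matching prefix is /18 -> next hop 177.175.91.8.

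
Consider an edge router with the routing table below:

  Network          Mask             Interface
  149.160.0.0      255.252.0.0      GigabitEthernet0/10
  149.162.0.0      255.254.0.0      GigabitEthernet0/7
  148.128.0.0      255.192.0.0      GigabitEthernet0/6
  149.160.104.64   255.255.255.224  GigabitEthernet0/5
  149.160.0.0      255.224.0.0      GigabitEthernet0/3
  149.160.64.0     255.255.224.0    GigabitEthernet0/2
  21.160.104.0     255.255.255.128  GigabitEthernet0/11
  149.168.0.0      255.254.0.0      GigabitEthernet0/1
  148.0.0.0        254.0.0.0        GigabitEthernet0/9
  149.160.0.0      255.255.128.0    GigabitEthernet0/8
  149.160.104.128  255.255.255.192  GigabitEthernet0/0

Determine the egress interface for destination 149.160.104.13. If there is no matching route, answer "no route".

GigabitEthernet0/8

Routes whose prefix contains 149.160.104.13:
  148.0.0.0/7 (148.0.0.0 - 149.255.255.255) -> GigabitEthernet0/9
  149.160.0.0/11 (149.160.0.0 - 149.191.255.255) -> GigabitEthernet0/3
  149.160.0.0/14 (149.160.0.0 - 149.163.255.255) -> GigabitEthernet0/10
  149.160.0.0/17 (149.160.0.0 - 149.160.127.255) -> GigabitEthernet0/8
More-specific entries that do NOT match:
  149.160.104.64/27 (149.160.104.64 - 149.160.104.95) does not contain 149.160.104.13
  149.160.104.128/26 (149.160.104.128 - 149.160.104.191) does not contain 149.160.104.13
  21.160.104.0/25 (21.160.104.0 - 21.160.104.127) does not contain 149.160.104.13
  149.160.64.0/19 (149.160.64.0 - 149.160.95.255) does not contain 149.160.104.13
Longest matching prefix is /17 -> interface GigabitEthernet0/8.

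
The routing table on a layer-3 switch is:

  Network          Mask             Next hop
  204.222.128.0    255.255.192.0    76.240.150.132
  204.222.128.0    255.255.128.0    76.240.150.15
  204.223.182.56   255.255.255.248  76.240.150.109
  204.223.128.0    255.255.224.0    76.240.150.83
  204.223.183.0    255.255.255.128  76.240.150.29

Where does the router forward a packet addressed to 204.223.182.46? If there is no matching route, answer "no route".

No entry's prefix contains 204.223.182.46; there is no default route.

no route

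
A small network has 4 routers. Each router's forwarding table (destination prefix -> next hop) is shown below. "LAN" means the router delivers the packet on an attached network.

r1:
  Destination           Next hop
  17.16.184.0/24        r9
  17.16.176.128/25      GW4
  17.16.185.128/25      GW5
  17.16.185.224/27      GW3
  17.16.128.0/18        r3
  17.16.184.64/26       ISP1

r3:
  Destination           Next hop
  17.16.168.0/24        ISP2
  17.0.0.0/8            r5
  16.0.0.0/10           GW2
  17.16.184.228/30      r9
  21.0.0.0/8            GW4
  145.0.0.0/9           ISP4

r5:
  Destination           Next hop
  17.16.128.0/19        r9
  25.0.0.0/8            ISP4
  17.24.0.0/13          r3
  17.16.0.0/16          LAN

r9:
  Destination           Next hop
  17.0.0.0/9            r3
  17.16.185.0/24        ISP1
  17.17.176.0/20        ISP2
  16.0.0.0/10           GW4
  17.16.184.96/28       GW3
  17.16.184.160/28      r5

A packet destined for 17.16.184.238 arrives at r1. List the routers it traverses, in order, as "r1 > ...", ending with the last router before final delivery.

r1 > r9 > r3 > r5

At r1: longest match for 17.16.184.238 is 17.16.184.0/24 -> r9
At r9: longest match for 17.16.184.238 is 17.0.0.0/9 -> r3
At r3: longest match for 17.16.184.238 is 17.0.0.0/8 -> r5
At r5: longest match for 17.16.184.238 is 17.16.0.0/16 -> LAN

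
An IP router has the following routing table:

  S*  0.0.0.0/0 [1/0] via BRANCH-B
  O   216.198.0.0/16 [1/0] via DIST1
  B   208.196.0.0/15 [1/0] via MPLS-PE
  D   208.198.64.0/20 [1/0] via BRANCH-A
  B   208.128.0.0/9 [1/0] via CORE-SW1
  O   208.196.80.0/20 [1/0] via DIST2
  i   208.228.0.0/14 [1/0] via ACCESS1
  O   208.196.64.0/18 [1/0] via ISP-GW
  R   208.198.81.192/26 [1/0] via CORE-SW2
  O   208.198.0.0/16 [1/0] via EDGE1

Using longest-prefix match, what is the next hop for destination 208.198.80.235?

EDGE1

Routes whose prefix contains 208.198.80.235:
  0.0.0.0/0 (default, matches everything) -> BRANCH-B
  208.128.0.0/9 (208.128.0.0 - 208.255.255.255) -> CORE-SW1
  208.198.0.0/16 (208.198.0.0 - 208.198.255.255) -> EDGE1
More-specific entries that do NOT match:
  208.198.81.192/26 (208.198.81.192 - 208.198.81.255) does not contain 208.198.80.235
  208.198.64.0/20 (208.198.64.0 - 208.198.79.255) does not contain 208.198.80.235
  208.196.80.0/20 (208.196.80.0 - 208.196.95.255) does not contain 208.198.80.235
  208.196.64.0/18 (208.196.64.0 - 208.196.127.255) does not contain 208.198.80.235
Longest matching prefix is /16 -> next hop EDGE1.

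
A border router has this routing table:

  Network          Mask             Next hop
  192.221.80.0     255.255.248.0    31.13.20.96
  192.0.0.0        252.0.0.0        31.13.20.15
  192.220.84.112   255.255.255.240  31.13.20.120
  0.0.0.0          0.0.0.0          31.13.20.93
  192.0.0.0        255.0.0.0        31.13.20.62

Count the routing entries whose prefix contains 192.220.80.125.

Prefixes containing 192.220.80.125:
  0.0.0.0/0 (default, matches everything)
  192.0.0.0/6 (192.0.0.0 - 195.255.255.255)
  192.0.0.0/8 (192.0.0.0 - 192.255.255.255)
Total matching entries: 3.

3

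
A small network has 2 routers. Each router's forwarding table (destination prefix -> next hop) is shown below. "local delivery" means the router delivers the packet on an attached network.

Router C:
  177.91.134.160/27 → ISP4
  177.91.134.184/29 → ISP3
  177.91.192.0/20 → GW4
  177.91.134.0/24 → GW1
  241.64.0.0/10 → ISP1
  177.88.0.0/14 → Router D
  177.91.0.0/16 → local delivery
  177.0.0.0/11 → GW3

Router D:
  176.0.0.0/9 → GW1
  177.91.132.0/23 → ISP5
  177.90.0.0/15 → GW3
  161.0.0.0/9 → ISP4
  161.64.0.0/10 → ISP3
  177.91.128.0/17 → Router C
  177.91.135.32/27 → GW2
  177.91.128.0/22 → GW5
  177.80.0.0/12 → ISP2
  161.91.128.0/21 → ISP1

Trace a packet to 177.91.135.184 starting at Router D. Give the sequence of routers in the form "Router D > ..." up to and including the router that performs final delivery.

At Router D: longest match for 177.91.135.184 is 177.91.128.0/17 -> Router C
At Router C: longest match for 177.91.135.184 is 177.91.0.0/16 -> local delivery

Router D > Router C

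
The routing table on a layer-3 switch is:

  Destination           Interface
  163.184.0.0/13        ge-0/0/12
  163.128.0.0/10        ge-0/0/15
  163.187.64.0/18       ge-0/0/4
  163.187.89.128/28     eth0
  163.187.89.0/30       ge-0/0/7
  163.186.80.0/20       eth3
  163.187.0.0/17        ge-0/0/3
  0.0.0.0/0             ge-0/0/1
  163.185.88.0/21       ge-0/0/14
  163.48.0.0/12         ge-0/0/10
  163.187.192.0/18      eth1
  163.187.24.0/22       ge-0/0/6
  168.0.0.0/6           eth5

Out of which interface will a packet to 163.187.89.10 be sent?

Routes whose prefix contains 163.187.89.10:
  0.0.0.0/0 (default, matches everything) -> ge-0/0/1
  163.128.0.0/10 (163.128.0.0 - 163.191.255.255) -> ge-0/0/15
  163.184.0.0/13 (163.184.0.0 - 163.191.255.255) -> ge-0/0/12
  163.187.0.0/17 (163.187.0.0 - 163.187.127.255) -> ge-0/0/3
  163.187.64.0/18 (163.187.64.0 - 163.187.127.255) -> ge-0/0/4
More-specific entries that do NOT match:
  163.187.89.0/30 (163.187.89.0 - 163.187.89.3) does not contain 163.187.89.10
  163.187.89.128/28 (163.187.89.128 - 163.187.89.143) does not contain 163.187.89.10
  163.187.24.0/22 (163.187.24.0 - 163.187.27.255) does not contain 163.187.89.10
  163.185.88.0/21 (163.185.88.0 - 163.185.95.255) does not contain 163.187.89.10
  163.186.80.0/20 (163.186.80.0 - 163.186.95.255) does not contain 163.187.89.10
Longest matching prefix is /18 -> interface ge-0/0/4.

ge-0/0/4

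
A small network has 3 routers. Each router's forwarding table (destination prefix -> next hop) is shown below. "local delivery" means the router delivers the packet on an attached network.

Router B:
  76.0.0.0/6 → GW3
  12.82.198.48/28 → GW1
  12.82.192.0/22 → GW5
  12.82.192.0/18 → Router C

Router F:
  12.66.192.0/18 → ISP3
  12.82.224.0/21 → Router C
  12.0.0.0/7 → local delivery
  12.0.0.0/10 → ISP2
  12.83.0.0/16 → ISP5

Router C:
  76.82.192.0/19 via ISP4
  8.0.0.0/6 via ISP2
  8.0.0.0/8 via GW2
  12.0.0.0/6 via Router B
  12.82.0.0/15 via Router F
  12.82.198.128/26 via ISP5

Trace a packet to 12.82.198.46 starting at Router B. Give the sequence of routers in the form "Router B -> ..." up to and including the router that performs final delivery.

At Router B: longest match for 12.82.198.46 is 12.82.192.0/18 -> Router C
At Router C: longest match for 12.82.198.46 is 12.82.0.0/15 -> Router F
At Router F: longest match for 12.82.198.46 is 12.0.0.0/7 -> local delivery

Router B -> Router C -> Router F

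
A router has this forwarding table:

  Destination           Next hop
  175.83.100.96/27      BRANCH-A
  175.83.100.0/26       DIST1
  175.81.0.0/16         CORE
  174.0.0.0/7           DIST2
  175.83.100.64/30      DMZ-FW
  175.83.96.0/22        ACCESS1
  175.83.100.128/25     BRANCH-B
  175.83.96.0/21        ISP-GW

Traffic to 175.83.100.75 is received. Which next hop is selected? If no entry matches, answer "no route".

Routes whose prefix contains 175.83.100.75:
  174.0.0.0/7 (174.0.0.0 - 175.255.255.255) -> DIST2
  175.83.96.0/21 (175.83.96.0 - 175.83.103.255) -> ISP-GW
More-specific entries that do NOT match:
  175.83.100.64/30 (175.83.100.64 - 175.83.100.67) does not contain 175.83.100.75
  175.83.100.96/27 (175.83.100.96 - 175.83.100.127) does not contain 175.83.100.75
  175.83.100.0/26 (175.83.100.0 - 175.83.100.63) does not contain 175.83.100.75
  175.83.100.128/25 (175.83.100.128 - 175.83.100.255) does not contain 175.83.100.75
  175.83.96.0/22 (175.83.96.0 - 175.83.99.255) does not contain 175.83.100.75
Longest matching prefix is /21 -> next hop ISP-GW.

ISP-GW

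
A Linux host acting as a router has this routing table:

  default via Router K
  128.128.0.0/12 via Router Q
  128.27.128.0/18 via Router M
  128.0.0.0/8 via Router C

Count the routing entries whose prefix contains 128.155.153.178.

Prefixes containing 128.155.153.178:
  0.0.0.0/0 (default, matches everything)
  128.0.0.0/8 (128.0.0.0 - 128.255.255.255)
Total matching entries: 2.

2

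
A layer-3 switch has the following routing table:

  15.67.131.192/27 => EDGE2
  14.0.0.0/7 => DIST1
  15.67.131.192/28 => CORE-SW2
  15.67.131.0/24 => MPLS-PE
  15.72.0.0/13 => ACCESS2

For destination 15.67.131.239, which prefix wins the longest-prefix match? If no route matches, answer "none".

Entries matching 15.67.131.239:
  14.0.0.0/7 (14.0.0.0 - 15.255.255.255)
  15.67.131.0/24 (15.67.131.0 - 15.67.131.255)
Most specific is 15.67.131.0/24.

15.67.131.0/24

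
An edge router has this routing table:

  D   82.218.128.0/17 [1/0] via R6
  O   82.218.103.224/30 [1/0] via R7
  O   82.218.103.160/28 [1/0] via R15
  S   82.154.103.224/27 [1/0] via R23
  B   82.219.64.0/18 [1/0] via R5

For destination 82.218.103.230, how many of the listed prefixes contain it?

0

No listed prefix contains 82.218.103.230.
Total matching entries: 0.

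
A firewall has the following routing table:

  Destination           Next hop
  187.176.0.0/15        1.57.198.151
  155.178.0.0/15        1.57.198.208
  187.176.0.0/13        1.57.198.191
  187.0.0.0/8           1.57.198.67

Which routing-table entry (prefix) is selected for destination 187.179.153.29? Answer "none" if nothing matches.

187.176.0.0/13

Entries matching 187.179.153.29:
  187.0.0.0/8 (187.0.0.0 - 187.255.255.255)
  187.176.0.0/13 (187.176.0.0 - 187.183.255.255)
Most specific is 187.176.0.0/13.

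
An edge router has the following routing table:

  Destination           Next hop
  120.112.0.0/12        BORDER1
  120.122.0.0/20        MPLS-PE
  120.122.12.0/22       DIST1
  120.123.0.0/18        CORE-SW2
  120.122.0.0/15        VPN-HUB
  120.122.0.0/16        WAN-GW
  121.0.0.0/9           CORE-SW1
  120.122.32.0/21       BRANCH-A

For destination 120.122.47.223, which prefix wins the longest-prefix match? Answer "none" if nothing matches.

Entries matching 120.122.47.223:
  120.112.0.0/12 (120.112.0.0 - 120.127.255.255)
  120.122.0.0/15 (120.122.0.0 - 120.123.255.255)
  120.122.0.0/16 (120.122.0.0 - 120.122.255.255)
Most specific is 120.122.0.0/16.

120.122.0.0/16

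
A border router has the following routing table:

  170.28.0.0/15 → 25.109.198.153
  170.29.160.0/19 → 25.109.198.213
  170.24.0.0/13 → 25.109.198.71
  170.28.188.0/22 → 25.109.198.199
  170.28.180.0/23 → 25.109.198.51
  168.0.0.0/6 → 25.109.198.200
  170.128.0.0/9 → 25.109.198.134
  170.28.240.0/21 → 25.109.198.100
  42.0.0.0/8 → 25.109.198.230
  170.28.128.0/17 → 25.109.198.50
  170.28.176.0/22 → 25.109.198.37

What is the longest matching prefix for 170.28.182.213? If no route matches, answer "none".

Entries matching 170.28.182.213:
  168.0.0.0/6 (168.0.0.0 - 171.255.255.255)
  170.24.0.0/13 (170.24.0.0 - 170.31.255.255)
  170.28.0.0/15 (170.28.0.0 - 170.29.255.255)
  170.28.128.0/17 (170.28.128.0 - 170.28.255.255)
Most specific is 170.28.128.0/17.

170.28.128.0/17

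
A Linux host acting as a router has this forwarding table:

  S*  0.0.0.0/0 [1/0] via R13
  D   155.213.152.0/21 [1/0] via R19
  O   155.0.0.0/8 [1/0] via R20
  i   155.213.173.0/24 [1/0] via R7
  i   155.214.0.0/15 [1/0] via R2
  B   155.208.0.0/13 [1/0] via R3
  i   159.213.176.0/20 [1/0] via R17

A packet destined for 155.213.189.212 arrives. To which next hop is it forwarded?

R3

Routes whose prefix contains 155.213.189.212:
  0.0.0.0/0 (default, matches everything) -> R13
  155.0.0.0/8 (155.0.0.0 - 155.255.255.255) -> R20
  155.208.0.0/13 (155.208.0.0 - 155.215.255.255) -> R3
More-specific entries that do NOT match:
  155.213.173.0/24 (155.213.173.0 - 155.213.173.255) does not contain 155.213.189.212
  155.213.152.0/21 (155.213.152.0 - 155.213.159.255) does not contain 155.213.189.212
  159.213.176.0/20 (159.213.176.0 - 159.213.191.255) does not contain 155.213.189.212
  155.214.0.0/15 (155.214.0.0 - 155.215.255.255) does not contain 155.213.189.212
Longest matching prefix is /13 -> next hop R3.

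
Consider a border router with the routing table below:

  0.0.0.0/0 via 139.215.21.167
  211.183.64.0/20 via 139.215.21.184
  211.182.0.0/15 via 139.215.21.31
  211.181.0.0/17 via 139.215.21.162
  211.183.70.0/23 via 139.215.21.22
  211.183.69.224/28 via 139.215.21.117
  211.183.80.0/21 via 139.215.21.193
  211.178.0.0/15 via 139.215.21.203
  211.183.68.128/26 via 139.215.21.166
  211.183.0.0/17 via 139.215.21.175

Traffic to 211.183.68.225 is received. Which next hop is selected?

Routes whose prefix contains 211.183.68.225:
  0.0.0.0/0 (default, matches everything) -> 139.215.21.167
  211.182.0.0/15 (211.182.0.0 - 211.183.255.255) -> 139.215.21.31
  211.183.0.0/17 (211.183.0.0 - 211.183.127.255) -> 139.215.21.175
  211.183.64.0/20 (211.183.64.0 - 211.183.79.255) -> 139.215.21.184
More-specific entries that do NOT match:
  211.183.69.224/28 (211.183.69.224 - 211.183.69.239) does not contain 211.183.68.225
  211.183.68.128/26 (211.183.68.128 - 211.183.68.191) does not contain 211.183.68.225
  211.183.70.0/23 (211.183.70.0 - 211.183.71.255) does not contain 211.183.68.225
  211.183.80.0/21 (211.183.80.0 - 211.183.87.255) does not contain 211.183.68.225
Longest matching prefix is /20 -> next hop 139.215.21.184.

139.215.21.184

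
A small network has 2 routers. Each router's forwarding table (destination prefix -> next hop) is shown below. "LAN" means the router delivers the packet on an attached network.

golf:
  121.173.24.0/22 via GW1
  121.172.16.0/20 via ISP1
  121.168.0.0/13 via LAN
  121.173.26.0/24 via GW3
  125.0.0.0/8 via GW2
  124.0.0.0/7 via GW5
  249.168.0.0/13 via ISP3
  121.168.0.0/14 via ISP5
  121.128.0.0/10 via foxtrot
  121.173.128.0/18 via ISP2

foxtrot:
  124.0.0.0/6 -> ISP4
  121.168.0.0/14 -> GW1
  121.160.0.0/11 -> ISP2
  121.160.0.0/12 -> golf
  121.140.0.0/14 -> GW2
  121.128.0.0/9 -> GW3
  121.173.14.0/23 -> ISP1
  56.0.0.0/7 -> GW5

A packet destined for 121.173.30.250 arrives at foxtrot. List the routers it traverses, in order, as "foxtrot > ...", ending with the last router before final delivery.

At foxtrot: longest match for 121.173.30.250 is 121.160.0.0/12 -> golf
At golf: longest match for 121.173.30.250 is 121.168.0.0/13 -> LAN

foxtrot > golf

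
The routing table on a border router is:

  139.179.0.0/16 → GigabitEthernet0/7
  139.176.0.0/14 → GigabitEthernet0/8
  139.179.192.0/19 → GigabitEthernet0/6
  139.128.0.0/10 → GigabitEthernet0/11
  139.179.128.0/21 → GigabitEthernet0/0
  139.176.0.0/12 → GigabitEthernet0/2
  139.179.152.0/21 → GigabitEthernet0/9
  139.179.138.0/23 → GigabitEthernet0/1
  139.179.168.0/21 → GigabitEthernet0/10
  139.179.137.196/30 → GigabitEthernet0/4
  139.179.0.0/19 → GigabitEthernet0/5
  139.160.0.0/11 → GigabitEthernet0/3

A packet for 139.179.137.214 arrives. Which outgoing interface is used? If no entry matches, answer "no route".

Routes whose prefix contains 139.179.137.214:
  139.128.0.0/10 (139.128.0.0 - 139.191.255.255) -> GigabitEthernet0/11
  139.160.0.0/11 (139.160.0.0 - 139.191.255.255) -> GigabitEthernet0/3
  139.176.0.0/12 (139.176.0.0 - 139.191.255.255) -> GigabitEthernet0/2
  139.176.0.0/14 (139.176.0.0 - 139.179.255.255) -> GigabitEthernet0/8
  139.179.0.0/16 (139.179.0.0 - 139.179.255.255) -> GigabitEthernet0/7
More-specific entries that do NOT match:
  139.179.137.196/30 (139.179.137.196 - 139.179.137.199) does not contain 139.179.137.214
  139.179.138.0/23 (139.179.138.0 - 139.179.139.255) does not contain 139.179.137.214
  139.179.128.0/21 (139.179.128.0 - 139.179.135.255) does not contain 139.179.137.214
  139.179.152.0/21 (139.179.152.0 - 139.179.159.255) does not contain 139.179.137.214
  139.179.168.0/21 (139.179.168.0 - 139.179.175.255) does not contain 139.179.137.214
  139.179.192.0/19 (139.179.192.0 - 139.179.223.255) does not contain 139.179.137.214
  139.179.0.0/19 (139.179.0.0 - 139.179.31.255) does not contain 139.179.137.214
Longest matching prefix is /16 -> interface GigabitEthernet0/7.

GigabitEthernet0/7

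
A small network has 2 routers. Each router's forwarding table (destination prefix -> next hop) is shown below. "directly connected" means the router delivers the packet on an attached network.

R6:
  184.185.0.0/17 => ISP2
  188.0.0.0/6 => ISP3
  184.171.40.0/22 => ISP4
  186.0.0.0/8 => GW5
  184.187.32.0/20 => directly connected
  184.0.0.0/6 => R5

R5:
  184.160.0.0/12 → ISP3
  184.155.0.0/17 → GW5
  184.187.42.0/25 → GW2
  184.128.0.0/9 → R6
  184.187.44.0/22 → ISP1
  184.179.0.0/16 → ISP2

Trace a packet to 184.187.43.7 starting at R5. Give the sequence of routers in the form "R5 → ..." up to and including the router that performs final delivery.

At R5: longest match for 184.187.43.7 is 184.128.0.0/9 -> R6
At R6: longest match for 184.187.43.7 is 184.187.32.0/20 -> directly connected

R5 → R6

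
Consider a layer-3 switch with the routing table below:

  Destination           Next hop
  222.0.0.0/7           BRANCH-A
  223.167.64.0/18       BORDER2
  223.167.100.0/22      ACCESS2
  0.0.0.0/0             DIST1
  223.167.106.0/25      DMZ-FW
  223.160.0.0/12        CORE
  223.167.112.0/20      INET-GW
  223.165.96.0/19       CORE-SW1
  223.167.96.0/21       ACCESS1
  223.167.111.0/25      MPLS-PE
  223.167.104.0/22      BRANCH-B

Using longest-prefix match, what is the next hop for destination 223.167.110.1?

BORDER2

Routes whose prefix contains 223.167.110.1:
  0.0.0.0/0 (default, matches everything) -> DIST1
  222.0.0.0/7 (222.0.0.0 - 223.255.255.255) -> BRANCH-A
  223.160.0.0/12 (223.160.0.0 - 223.175.255.255) -> CORE
  223.167.64.0/18 (223.167.64.0 - 223.167.127.255) -> BORDER2
More-specific entries that do NOT match:
  223.167.106.0/25 (223.167.106.0 - 223.167.106.127) does not contain 223.167.110.1
  223.167.111.0/25 (223.167.111.0 - 223.167.111.127) does not contain 223.167.110.1
  223.167.100.0/22 (223.167.100.0 - 223.167.103.255) does not contain 223.167.110.1
  223.167.104.0/22 (223.167.104.0 - 223.167.107.255) does not contain 223.167.110.1
  223.167.96.0/21 (223.167.96.0 - 223.167.103.255) does not contain 223.167.110.1
  223.167.112.0/20 (223.167.112.0 - 223.167.127.255) does not contain 223.167.110.1
  223.165.96.0/19 (223.165.96.0 - 223.165.127.255) does not contain 223.167.110.1
Longest matching prefix is /18 -> next hop BORDER2.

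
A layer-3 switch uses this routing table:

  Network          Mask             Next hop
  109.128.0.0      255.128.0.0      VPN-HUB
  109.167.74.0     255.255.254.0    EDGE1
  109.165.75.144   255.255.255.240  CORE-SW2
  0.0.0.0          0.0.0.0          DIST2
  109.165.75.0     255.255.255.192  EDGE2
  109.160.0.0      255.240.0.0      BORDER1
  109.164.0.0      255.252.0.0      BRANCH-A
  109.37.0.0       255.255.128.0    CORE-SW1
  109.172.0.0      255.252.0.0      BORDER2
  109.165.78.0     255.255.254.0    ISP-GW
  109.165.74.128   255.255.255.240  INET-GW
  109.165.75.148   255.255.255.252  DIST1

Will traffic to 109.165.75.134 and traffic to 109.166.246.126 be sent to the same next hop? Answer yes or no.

109.165.75.134: longest match 109.164.0.0/14 -> BRANCH-A
109.166.246.126: longest match 109.164.0.0/14 -> BRANCH-A

yes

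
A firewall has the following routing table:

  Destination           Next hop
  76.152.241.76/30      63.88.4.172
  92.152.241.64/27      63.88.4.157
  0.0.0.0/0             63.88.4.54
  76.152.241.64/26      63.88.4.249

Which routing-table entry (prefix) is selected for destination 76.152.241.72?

76.152.241.64/26

Entries matching 76.152.241.72:
  0.0.0.0/0 (default, matches everything)
  76.152.241.64/26 (76.152.241.64 - 76.152.241.127)
Most specific is 76.152.241.64/26.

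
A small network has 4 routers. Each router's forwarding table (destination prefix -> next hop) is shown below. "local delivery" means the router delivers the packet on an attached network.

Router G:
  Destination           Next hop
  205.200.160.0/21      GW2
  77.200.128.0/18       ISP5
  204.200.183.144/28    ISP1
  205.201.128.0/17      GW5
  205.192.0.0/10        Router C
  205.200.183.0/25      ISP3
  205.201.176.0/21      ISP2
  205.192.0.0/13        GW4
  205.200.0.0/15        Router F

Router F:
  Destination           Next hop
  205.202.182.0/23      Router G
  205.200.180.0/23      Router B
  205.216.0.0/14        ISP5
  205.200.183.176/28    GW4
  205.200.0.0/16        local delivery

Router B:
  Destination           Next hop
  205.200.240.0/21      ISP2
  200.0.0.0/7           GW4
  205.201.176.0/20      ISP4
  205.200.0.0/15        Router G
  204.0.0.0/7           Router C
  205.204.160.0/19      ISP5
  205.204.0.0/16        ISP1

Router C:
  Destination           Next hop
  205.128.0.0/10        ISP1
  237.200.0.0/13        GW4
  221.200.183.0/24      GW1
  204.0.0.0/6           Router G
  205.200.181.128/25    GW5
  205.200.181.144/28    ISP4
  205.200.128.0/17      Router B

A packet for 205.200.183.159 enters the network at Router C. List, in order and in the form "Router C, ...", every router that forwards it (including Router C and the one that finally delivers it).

Router C, Router B, Router G, Router F

At Router C: longest match for 205.200.183.159 is 205.200.128.0/17 -> Router B
At Router B: longest match for 205.200.183.159 is 205.200.0.0/15 -> Router G
At Router G: longest match for 205.200.183.159 is 205.200.0.0/15 -> Router F
At Router F: longest match for 205.200.183.159 is 205.200.0.0/16 -> local delivery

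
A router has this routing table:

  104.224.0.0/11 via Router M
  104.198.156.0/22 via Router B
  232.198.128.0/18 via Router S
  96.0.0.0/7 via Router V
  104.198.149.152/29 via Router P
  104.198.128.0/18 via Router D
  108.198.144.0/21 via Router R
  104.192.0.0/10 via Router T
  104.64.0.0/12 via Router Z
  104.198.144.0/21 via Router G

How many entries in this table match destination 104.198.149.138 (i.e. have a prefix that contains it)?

Prefixes containing 104.198.149.138:
  104.192.0.0/10 (104.192.0.0 - 104.255.255.255)
  104.198.128.0/18 (104.198.128.0 - 104.198.191.255)
  104.198.144.0/21 (104.198.144.0 - 104.198.151.255)
Total matching entries: 3.

3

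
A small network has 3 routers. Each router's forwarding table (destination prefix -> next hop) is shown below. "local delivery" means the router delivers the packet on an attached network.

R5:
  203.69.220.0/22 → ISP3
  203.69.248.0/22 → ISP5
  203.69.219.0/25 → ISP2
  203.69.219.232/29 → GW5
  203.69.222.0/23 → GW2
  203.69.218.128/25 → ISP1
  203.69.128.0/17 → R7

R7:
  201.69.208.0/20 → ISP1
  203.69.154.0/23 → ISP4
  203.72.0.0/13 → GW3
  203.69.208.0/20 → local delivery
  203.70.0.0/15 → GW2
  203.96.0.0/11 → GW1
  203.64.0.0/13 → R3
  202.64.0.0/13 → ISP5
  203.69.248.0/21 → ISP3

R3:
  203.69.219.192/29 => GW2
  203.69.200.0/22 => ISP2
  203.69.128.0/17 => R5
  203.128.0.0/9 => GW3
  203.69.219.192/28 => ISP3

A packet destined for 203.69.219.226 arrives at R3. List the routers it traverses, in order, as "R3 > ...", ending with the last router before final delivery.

R3 > R5 > R7

At R3: longest match for 203.69.219.226 is 203.69.128.0/17 -> R5
At R5: longest match for 203.69.219.226 is 203.69.128.0/17 -> R7
At R7: longest match for 203.69.219.226 is 203.69.208.0/20 -> local delivery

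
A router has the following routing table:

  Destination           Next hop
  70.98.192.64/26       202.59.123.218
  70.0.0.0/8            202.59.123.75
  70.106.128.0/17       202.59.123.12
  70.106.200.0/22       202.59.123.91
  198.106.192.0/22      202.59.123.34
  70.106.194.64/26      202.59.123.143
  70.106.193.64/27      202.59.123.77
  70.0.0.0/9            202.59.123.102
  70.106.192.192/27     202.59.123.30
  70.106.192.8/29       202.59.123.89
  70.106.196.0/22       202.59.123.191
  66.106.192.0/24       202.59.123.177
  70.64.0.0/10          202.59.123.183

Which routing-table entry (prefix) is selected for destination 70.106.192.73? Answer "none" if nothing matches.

70.106.128.0/17

Entries matching 70.106.192.73:
  70.0.0.0/8 (70.0.0.0 - 70.255.255.255)
  70.0.0.0/9 (70.0.0.0 - 70.127.255.255)
  70.64.0.0/10 (70.64.0.0 - 70.127.255.255)
  70.106.128.0/17 (70.106.128.0 - 70.106.255.255)
Most specific is 70.106.128.0/17.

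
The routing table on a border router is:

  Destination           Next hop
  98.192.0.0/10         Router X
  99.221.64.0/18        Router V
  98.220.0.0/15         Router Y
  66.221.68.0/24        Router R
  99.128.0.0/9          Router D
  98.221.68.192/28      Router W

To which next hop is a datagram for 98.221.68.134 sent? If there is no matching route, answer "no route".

Routes whose prefix contains 98.221.68.134:
  98.192.0.0/10 (98.192.0.0 - 98.255.255.255) -> Router X
  98.220.0.0/15 (98.220.0.0 - 98.221.255.255) -> Router Y
More-specific entries that do NOT match:
  98.221.68.192/28 (98.221.68.192 - 98.221.68.207) does not contain 98.221.68.134
  66.221.68.0/24 (66.221.68.0 - 66.221.68.255) does not contain 98.221.68.134
  99.221.64.0/18 (99.221.64.0 - 99.221.127.255) does not contain 98.221.68.134
Longest matching prefix is /15 -> next hop Router Y.

Router Y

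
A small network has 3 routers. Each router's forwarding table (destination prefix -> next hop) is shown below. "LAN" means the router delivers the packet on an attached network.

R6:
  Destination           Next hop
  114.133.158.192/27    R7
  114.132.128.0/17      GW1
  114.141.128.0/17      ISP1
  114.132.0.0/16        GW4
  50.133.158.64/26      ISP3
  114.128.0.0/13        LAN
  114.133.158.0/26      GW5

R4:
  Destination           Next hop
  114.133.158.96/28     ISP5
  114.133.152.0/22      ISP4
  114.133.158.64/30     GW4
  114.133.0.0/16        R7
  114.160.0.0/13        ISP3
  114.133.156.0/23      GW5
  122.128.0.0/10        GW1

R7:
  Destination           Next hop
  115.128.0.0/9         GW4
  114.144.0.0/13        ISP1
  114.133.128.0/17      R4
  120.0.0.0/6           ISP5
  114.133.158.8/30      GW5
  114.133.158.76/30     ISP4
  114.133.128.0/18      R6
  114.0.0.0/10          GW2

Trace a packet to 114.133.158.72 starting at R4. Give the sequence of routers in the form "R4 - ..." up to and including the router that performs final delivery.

R4 - R7 - R6

At R4: longest match for 114.133.158.72 is 114.133.0.0/16 -> R7
At R7: longest match for 114.133.158.72 is 114.133.128.0/18 -> R6
At R6: longest match for 114.133.158.72 is 114.128.0.0/13 -> LAN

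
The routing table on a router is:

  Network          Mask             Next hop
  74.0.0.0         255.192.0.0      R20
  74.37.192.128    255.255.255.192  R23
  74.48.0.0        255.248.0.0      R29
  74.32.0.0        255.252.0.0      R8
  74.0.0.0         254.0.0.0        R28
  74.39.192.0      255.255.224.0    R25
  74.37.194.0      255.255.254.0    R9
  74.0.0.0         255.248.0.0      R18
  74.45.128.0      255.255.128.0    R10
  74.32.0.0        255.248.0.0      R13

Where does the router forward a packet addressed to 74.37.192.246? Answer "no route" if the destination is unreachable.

R13

Routes whose prefix contains 74.37.192.246:
  74.0.0.0/7 (74.0.0.0 - 75.255.255.255) -> R28
  74.0.0.0/10 (74.0.0.0 - 74.63.255.255) -> R20
  74.32.0.0/13 (74.32.0.0 - 74.39.255.255) -> R13
More-specific entries that do NOT match:
  74.37.192.128/26 (74.37.192.128 - 74.37.192.191) does not contain 74.37.192.246
  74.37.194.0/23 (74.37.194.0 - 74.37.195.255) does not contain 74.37.192.246
  74.39.192.0/19 (74.39.192.0 - 74.39.223.255) does not contain 74.37.192.246
  74.45.128.0/17 (74.45.128.0 - 74.45.255.255) does not contain 74.37.192.246
  74.32.0.0/14 (74.32.0.0 - 74.35.255.255) does not contain 74.37.192.246
Longest matching prefix is /13 -> next hop R13.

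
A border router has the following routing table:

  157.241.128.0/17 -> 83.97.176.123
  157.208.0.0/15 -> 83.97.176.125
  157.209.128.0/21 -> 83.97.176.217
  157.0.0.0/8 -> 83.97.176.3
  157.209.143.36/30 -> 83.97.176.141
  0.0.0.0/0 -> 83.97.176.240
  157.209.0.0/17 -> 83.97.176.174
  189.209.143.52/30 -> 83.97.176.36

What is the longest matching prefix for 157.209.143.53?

157.208.0.0/15

Entries matching 157.209.143.53:
  0.0.0.0/0 (default, matches everything)
  157.0.0.0/8 (157.0.0.0 - 157.255.255.255)
  157.208.0.0/15 (157.208.0.0 - 157.209.255.255)
Most specific is 157.208.0.0/15.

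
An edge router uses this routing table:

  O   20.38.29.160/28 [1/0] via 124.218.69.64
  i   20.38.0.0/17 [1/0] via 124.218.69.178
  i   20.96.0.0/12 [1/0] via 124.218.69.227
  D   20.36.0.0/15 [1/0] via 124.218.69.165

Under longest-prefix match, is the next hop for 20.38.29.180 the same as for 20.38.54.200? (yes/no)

20.38.29.180: longest match 20.38.0.0/17 -> 124.218.69.178
20.38.54.200: longest match 20.38.0.0/17 -> 124.218.69.178

yes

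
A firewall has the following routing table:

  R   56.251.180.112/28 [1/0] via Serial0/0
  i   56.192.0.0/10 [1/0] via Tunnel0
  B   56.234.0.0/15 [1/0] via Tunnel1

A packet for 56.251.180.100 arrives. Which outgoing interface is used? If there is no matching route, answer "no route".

Routes whose prefix contains 56.251.180.100:
  56.192.0.0/10 (56.192.0.0 - 56.255.255.255) -> Tunnel0
More-specific entries that do NOT match:
  56.251.180.112/28 (56.251.180.112 - 56.251.180.127) does not contain 56.251.180.100
  56.234.0.0/15 (56.234.0.0 - 56.235.255.255) does not contain 56.251.180.100
Longest matching prefix is /10 -> interface Tunnel0.

Tunnel0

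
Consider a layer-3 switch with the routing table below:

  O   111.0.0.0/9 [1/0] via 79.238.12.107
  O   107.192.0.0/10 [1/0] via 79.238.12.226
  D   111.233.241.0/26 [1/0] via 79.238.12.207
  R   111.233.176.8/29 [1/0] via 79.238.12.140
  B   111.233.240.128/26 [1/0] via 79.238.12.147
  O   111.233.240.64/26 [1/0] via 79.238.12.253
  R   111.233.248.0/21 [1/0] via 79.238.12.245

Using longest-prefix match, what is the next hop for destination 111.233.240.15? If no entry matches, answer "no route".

No entry's prefix contains 111.233.240.15; there is no default route.

no route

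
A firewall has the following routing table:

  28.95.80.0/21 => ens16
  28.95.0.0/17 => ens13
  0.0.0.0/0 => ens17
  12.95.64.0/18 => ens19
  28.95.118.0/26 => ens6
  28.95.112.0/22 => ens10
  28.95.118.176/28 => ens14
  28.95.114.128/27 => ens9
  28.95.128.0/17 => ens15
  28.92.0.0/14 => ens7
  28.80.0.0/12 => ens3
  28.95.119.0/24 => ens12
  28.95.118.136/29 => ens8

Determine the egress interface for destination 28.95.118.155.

ens13

Routes whose prefix contains 28.95.118.155:
  0.0.0.0/0 (default, matches everything) -> ens17
  28.80.0.0/12 (28.80.0.0 - 28.95.255.255) -> ens3
  28.92.0.0/14 (28.92.0.0 - 28.95.255.255) -> ens7
  28.95.0.0/17 (28.95.0.0 - 28.95.127.255) -> ens13
More-specific entries that do NOT match:
  28.95.118.136/29 (28.95.118.136 - 28.95.118.143) does not contain 28.95.118.155
  28.95.118.176/28 (28.95.118.176 - 28.95.118.191) does not contain 28.95.118.155
  28.95.114.128/27 (28.95.114.128 - 28.95.114.159) does not contain 28.95.118.155
  28.95.118.0/26 (28.95.118.0 - 28.95.118.63) does not contain 28.95.118.155
  28.95.119.0/24 (28.95.119.0 - 28.95.119.255) does not contain 28.95.118.155
  28.95.112.0/22 (28.95.112.0 - 28.95.115.255) does not contain 28.95.118.155
  28.95.80.0/21 (28.95.80.0 - 28.95.87.255) does not contain 28.95.118.155
  12.95.64.0/18 (12.95.64.0 - 12.95.127.255) does not contain 28.95.118.155
Longest matching prefix is /17 -> interface ens13.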